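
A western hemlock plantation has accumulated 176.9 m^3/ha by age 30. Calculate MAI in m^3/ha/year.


Formula: MAI = Total Volume / Stand Age
MAI = 176.9 m^3/ha / 30 years
MAI = 5.9 m^3/ha/year

5.9


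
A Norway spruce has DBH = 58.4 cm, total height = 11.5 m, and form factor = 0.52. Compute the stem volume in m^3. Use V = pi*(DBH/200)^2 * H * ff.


Formula: V = pi * (DBH/200)^2 * H * ff
Radius = DBH/200 = 58.4/200 = 0.292 m
Radius^2 = 0.292^2 = 0.085264 m^2
V = pi * 0.085264 * 11.5 * 0.52
V = 1.602 m^3

1.602


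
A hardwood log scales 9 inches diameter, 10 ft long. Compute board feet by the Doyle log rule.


Doyle: BF = (D - 4)^2 * L / 16
Adjusted diameter = 9 - 4 = 5 in
(D-4)^2 = 5^2 = 25
BF = 25 * 10 / 16 = 16 BF

16


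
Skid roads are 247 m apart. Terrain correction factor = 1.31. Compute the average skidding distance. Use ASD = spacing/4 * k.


Formula: ASD = (spacing / 4) * correction
Uncorrected distance = spacing / 4 = 247 / 4 = 61.75 m
ASD = 61.75 * 1.31 = 81 m

81


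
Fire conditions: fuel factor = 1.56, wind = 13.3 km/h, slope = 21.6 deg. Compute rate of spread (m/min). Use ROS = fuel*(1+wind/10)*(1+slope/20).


Formula: ROS = fuel * (1 + wind/10) * (1 + slope/20)
Wind factor = 1 + 13.3/10 = 2.33
Slope factor = 1 + 21.6/20 = 2.08
ROS = 1.56 * 2.33 * 2.08 = 7.56 m/min

7.56


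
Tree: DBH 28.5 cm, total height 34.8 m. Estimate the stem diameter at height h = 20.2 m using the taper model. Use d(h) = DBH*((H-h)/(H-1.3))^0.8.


Taper: d(h) = DBH * ((H - h) / (H - 1.3))^0.8
Numerator = H - h = 34.8 - 20.2 = 14.6 m
Denominator = H - 1.3 = 34.8 - 1.3 = 33.5 m
Ratio = 14.6 / 33.5 = 0.43582
d = 28.5 * 0.43582^0.8 = 14.7 cm

14.7


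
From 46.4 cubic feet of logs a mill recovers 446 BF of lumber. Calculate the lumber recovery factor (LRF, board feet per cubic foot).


Formula: LRF = Lumber Output (BF) / Log Input (ft^3)
LRF = 446 BF / 46.4 ft^3
LRF = 9.61 BF/ft^3

9.61


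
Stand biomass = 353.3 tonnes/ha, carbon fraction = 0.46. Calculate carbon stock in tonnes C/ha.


Formula: Carbon Stock = Biomass * Carbon Fraction
C = 353.3 t/ha * 0.46
C = 162.5 t C/ha

162.5


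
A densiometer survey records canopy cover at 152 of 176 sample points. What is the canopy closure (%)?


Formula: Canopy closure = covered points / total points * 100
Closure = 152 / 176 * 100
Closure = 0.8636 * 100 = 86.4%

86.4


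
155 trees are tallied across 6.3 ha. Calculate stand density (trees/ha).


Formula: Stand Density = N_trees / Area_ha
Density = 155 trees / 6.3 ha
Density = 25 trees/ha

25


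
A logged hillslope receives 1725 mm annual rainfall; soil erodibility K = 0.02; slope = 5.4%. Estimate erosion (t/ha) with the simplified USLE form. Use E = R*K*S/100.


Formula: E = R * K * S / 100  (simplified USLE)
R * K = 1725 * 0.02 = 34.5
E = 34.5 * 5.4 / 100 = 1.86 t/ha

1.86


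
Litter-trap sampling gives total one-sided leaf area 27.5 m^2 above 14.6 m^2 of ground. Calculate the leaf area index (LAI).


Formula: LAI = total leaf area / ground area  (dimensionless)
LAI = 27.5 m^2 / 14.6 m^2
LAI = 1.88

1.88


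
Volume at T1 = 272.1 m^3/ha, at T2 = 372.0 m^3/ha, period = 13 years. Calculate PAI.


Formula: PAI = (V_T2 - V_T1) / (T2 - T1)
Volume increment = 372.0 - 272.1 = 99.9 m^3/ha
PAI = 99.9 / 13 = 7.68 m^3/ha/year

7.68


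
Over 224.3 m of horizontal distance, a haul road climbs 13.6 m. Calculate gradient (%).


Formula: Gradient = rise / run * 100
Gradient = 13.6 / 224.3 * 100 = 6.1%

6.1


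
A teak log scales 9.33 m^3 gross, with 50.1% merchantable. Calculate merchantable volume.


Formula: MV = V_total * (merchantable_pct / 100)
Merchantable fraction = 50.1% / 100 = 0.501
MV = 9.33 m^3 * 0.501 = 4.674 m^3

4.674


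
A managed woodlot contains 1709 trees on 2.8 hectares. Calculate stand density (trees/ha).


Formula: Stand Density = N_trees / Area_ha
Density = 1709 trees / 2.8 ha
Density = 610 trees/ha

610


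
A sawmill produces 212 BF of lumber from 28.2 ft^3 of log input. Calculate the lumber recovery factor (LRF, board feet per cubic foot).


Formula: LRF = Lumber Output (BF) / Log Input (ft^3)
LRF = 212 BF / 28.2 ft^3
LRF = 7.52 BF/ft^3

7.52


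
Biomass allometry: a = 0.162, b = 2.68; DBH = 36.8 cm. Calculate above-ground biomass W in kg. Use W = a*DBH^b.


Formula: W = a * DBH^b  (allometric power law)
DBH^b = 36.8^2.68 = 15720.7099
W = 0.162 * 15720.7099 = 2546.8 kg

2546.8


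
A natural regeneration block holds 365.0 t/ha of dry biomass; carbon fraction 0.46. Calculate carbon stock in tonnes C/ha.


Formula: Carbon Stock = Biomass * Carbon Fraction
C = 365.0 t/ha * 0.46
C = 167.9 t C/ha

167.9


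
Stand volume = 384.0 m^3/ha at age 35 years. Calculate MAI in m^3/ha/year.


Formula: MAI = Total Volume / Stand Age
MAI = 384.0 m^3/ha / 35 years
MAI = 10.97 m^3/ha/year

10.97


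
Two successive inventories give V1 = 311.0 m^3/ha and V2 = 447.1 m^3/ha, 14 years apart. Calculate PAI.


Formula: PAI = (V_T2 - V_T1) / (T2 - T1)
Volume increment = 447.1 - 311.0 = 136.1 m^3/ha
PAI = 136.1 / 14 = 9.72 m^3/ha/year

9.72


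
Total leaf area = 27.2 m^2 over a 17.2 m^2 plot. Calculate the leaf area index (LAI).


Formula: LAI = total leaf area / ground area  (dimensionless)
LAI = 27.2 m^2 / 17.2 m^2
LAI = 1.58

1.58


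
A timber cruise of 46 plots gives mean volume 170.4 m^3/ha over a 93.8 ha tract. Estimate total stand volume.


Formula: Total Volume = Mean Volume per ha * Total Area
Total Volume = 170.4 m^3/ha * 93.8 ha
Total Volume = 15984 m^3

15984


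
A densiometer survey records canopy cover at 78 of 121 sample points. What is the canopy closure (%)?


Formula: Canopy closure = covered points / total points * 100
Closure = 78 / 121 * 100
Closure = 0.6446 * 100 = 64.5%

64.5


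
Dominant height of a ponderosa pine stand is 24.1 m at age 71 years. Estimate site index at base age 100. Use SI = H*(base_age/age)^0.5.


Formula: SI = H_dom * (base_age / age)^0.5
Age ratio = 100 / 71 = 1.40845
sqrt(age_ratio) = 1.18678
SI = 24.1 * 1.18678 = 28.6 m

28.6


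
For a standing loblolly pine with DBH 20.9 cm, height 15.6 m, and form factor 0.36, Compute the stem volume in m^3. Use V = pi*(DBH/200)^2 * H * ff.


Formula: V = pi * (DBH/200)^2 * H * ff
Radius = DBH/200 = 20.9/200 = 0.1045 m
Radius^2 = 0.1045^2 = 0.01092025 m^2
V = pi * 0.01092025 * 15.6 * 0.36
V = 0.193 m^3

0.193


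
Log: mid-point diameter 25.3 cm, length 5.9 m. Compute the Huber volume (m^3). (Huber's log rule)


Huber: V = Am * L,  Am = pi*(Dm/200)^2
Am = pi*(25.3/200)^2 = 0.050273 m^2
V = 0.050273*5.9 = 0.2966 m^3

0.2966


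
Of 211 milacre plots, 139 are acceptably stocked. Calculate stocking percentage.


Formula: Stocking % = stocked plots / total plots * 100
Stocking = 139 / 211 * 100
Stocking = 0.6588 * 100 = 65.9%

65.9


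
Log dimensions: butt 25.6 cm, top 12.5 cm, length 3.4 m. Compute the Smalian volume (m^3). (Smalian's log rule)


Smalian: V = (A1 + A2)/2 * L,  A = pi*(D/200)^2
A1 = pi*(25.6/200)^2 = 0.051472 m^2
A2 = pi*(12.5/200)^2 = 0.012272 m^2
V = (0.051472+0.012272)/2*3.4 = 0.1084 m^3

0.1084


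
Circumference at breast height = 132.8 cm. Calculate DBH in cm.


Formula: DBH = C / pi
DBH = 132.8 / pi
pi = 3.14159...
DBH = 42.3 cm

42.3


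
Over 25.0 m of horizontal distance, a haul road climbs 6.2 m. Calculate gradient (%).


Formula: Gradient = rise / run * 100
Gradient = 6.2 / 25.0 * 100 = 24.8%

24.8


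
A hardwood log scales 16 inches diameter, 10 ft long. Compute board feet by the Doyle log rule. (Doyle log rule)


Doyle: BF = (D - 4)^2 * L / 16
Adjusted diameter = 16 - 4 = 12 in
(D-4)^2 = 12^2 = 144
BF = 144 * 10 / 16 = 90 BF

90


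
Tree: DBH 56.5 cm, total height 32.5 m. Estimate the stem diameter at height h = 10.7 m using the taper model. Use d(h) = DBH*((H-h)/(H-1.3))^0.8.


Taper: d(h) = DBH * ((H - h) / (H - 1.3))^0.8
Numerator = H - h = 32.5 - 10.7 = 21.8 m
Denominator = H - 1.3 = 32.5 - 1.3 = 31.2 m
Ratio = 21.8 / 31.2 = 0.69872
d = 56.5 * 0.69872^0.8 = 42.4 cm

42.4


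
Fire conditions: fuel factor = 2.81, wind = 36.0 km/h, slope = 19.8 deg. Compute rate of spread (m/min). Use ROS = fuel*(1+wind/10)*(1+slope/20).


Formula: ROS = fuel * (1 + wind/10) * (1 + slope/20)
Wind factor = 1 + 36.0/10 = 4.6
Slope factor = 1 + 19.8/20 = 1.99
ROS = 2.81 * 4.6 * 1.99 = 25.72 m/min

25.72


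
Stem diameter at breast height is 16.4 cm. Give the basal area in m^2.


Formula: BA = pi * (DBH/2)^2 / 10000  (cm^2 to m^2)
Radius = DBH/2 = 16.4/2 = 8.2 cm
BA = pi * 8.2^2 / 10000
   = 211.2407 cm^2 / 10000
   = 0.0211 m^2

0.0211


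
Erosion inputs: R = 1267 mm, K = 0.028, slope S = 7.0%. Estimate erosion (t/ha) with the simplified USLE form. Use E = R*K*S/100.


Formula: E = R * K * S / 100  (simplified USLE)
R * K = 1267 * 0.028 = 35.476
E = 35.476 * 7.0 / 100 = 2.48 t/ha

2.48


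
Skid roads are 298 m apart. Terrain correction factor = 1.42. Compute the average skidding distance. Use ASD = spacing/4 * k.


Formula: ASD = (spacing / 4) * correction
Uncorrected distance = spacing / 4 = 298 / 4 = 74.5 m
ASD = 74.5 * 1.42 = 106 m

106


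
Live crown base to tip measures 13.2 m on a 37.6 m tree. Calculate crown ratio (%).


Formula: Crown Ratio = (Crown Length / Total Height) * 100
CR = (13.2 m / 37.6 m) * 100
CR = 0.3511 * 100 = 35.1%

35.1


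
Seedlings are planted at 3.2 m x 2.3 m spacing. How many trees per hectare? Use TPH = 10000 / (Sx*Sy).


Formula: TPH = 10000 m^2/ha / (spacing_x * spacing_y)
Area per tree = 3.2 m * 2.3 m = 7.36 m^2
TPH = 10000 / 7.36 = 1359 trees/ha

1359


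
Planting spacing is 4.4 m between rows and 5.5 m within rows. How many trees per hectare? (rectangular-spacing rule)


Formula: TPH = 10000 m^2/ha / (spacing_x * spacing_y)
Area per tree = 4.4 m * 5.5 m = 24.2 m^2
TPH = 10000 / 24.2 = 413 trees/ha

413


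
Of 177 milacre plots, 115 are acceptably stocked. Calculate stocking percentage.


Formula: Stocking % = stocked plots / total plots * 100
Stocking = 115 / 177 * 100
Stocking = 0.6497 * 100 = 65.0%

65.0


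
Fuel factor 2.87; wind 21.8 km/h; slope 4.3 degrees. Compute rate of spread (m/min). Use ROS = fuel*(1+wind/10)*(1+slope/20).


Formula: ROS = fuel * (1 + wind/10) * (1 + slope/20)
Wind factor = 1 + 21.8/10 = 3.18
Slope factor = 1 + 4.3/20 = 1.215
ROS = 2.87 * 3.18 * 1.215 = 11.09 m/min

11.09


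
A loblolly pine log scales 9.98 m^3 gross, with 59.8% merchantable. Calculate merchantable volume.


Formula: MV = V_total * (merchantable_pct / 100)
Merchantable fraction = 59.8% / 100 = 0.598
MV = 9.98 m^3 * 0.598 = 5.968 m^3

5.968


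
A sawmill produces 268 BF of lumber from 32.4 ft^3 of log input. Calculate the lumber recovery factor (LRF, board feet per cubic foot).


Formula: LRF = Lumber Output (BF) / Log Input (ft^3)
LRF = 268 BF / 32.4 ft^3
LRF = 8.27 BF/ft^3

8.27


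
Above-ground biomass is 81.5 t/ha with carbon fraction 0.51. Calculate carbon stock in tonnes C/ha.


Formula: Carbon Stock = Biomass * Carbon Fraction
C = 81.5 t/ha * 0.51
C = 41.6 t C/ha

41.6


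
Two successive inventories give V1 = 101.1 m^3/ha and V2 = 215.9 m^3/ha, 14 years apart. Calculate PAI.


Formula: PAI = (V_T2 - V_T1) / (T2 - T1)
Volume increment = 215.9 - 101.1 = 114.8 m^3/ha
PAI = 114.8 / 14 = 8.2 m^3/ha/year

8.2


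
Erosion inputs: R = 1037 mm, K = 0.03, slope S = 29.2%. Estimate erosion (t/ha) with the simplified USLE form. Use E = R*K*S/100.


Formula: E = R * K * S / 100  (simplified USLE)
R * K = 1037 * 0.03 = 31.11
E = 31.11 * 29.2 / 100 = 9.08 t/ha

9.08


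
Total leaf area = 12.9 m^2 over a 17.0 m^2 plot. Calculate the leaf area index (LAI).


Formula: LAI = total leaf area / ground area  (dimensionless)
LAI = 12.9 m^2 / 17.0 m^2
LAI = 0.76

0.76


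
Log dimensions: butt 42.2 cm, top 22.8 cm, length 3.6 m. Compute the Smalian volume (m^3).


Smalian: V = (A1 + A2)/2 * L,  A = pi*(D/200)^2
A1 = pi*(42.2/200)^2 = 0.139867 m^2
A2 = pi*(22.8/200)^2 = 0.040828 m^2
V = (0.139867+0.040828)/2*3.6 = 0.3253 m^3

0.3253


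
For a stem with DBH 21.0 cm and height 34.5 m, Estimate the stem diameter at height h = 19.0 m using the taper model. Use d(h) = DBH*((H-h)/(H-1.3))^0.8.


Taper: d(h) = DBH * ((H - h) / (H - 1.3))^0.8
Numerator = H - h = 34.5 - 19.0 = 15.5 m
Denominator = H - 1.3 = 34.5 - 1.3 = 33.2 m
Ratio = 15.5 / 33.2 = 0.46687
d = 21.0 * 0.46687^0.8 = 11.4 cm

11.4


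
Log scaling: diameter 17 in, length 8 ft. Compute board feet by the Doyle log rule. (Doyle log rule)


Doyle: BF = (D - 4)^2 * L / 16
Adjusted diameter = 17 - 4 = 13 in
(D-4)^2 = 13^2 = 169
BF = 169 * 8 / 16 = 85 BF

85


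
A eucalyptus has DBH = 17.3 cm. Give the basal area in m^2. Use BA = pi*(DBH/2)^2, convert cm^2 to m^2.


Formula: BA = pi * (DBH/2)^2 / 10000  (cm^2 to m^2)
Radius = DBH/2 = 17.3/2 = 8.65 cm
BA = pi * 8.65^2 / 10000
   = 235.0618 cm^2 / 10000
   = 0.0235 m^2

0.0235


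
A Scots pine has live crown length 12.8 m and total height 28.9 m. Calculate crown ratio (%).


Formula: Crown Ratio = (Crown Length / Total Height) * 100
CR = (12.8 m / 28.9 m) * 100
CR = 0.4429 * 100 = 44.3%

44.3


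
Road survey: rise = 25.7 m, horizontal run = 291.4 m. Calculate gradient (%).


Formula: Gradient = rise / run * 100
Gradient = 25.7 / 291.4 * 100 = 8.8%

8.8


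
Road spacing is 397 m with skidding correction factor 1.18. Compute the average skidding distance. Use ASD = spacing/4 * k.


Formula: ASD = (spacing / 4) * correction
Uncorrected distance = spacing / 4 = 397 / 4 = 99.25 m
ASD = 99.25 * 1.18 = 117 m

117


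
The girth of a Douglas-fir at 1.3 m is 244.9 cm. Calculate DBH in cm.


Formula: DBH = C / pi
DBH = 244.9 / pi
pi = 3.14159...
DBH = 78.0 cm

78.0


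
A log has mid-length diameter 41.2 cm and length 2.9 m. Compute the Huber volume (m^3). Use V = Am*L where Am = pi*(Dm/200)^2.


Huber: V = Am * L,  Am = pi*(Dm/200)^2
Am = pi*(41.2/200)^2 = 0.133317 m^2
V = 0.133317*2.9 = 0.3866 m^3

0.3866


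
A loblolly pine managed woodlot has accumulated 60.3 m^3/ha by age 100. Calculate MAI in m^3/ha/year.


Formula: MAI = Total Volume / Stand Age
MAI = 60.3 m^3/ha / 100 years
MAI = 0.6 m^3/ha/year

0.6


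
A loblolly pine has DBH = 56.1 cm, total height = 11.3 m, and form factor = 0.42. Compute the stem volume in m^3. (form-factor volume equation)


Formula: V = pi * (DBH/200)^2 * H * ff
Radius = DBH/200 = 56.1/200 = 0.2805 m
Radius^2 = 0.2805^2 = 0.07868025 m^2
V = pi * 0.07868025 * 11.3 * 0.42
V = 1.173 m^3

1.173


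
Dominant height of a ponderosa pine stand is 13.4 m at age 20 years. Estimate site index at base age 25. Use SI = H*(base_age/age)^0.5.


Formula: SI = H_dom * (base_age / age)^0.5
Age ratio = 25 / 20 = 1.25
sqrt(age_ratio) = 1.11803
SI = 13.4 * 1.11803 = 15.0 m

15.0


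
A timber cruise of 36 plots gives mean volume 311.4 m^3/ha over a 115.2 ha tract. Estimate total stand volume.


Formula: Total Volume = Mean Volume per ha * Total Area
Total Volume = 311.4 m^3/ha * 115.2 ha
Total Volume = 35873 m^3

35873


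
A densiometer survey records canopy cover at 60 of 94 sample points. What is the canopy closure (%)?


Formula: Canopy closure = covered points / total points * 100
Closure = 60 / 94 * 100
Closure = 0.6383 * 100 = 63.8%

63.8


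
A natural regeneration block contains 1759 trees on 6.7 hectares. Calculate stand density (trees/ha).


Formula: Stand Density = N_trees / Area_ha
Density = 1759 trees / 6.7 ha
Density = 263 trees/ha

263


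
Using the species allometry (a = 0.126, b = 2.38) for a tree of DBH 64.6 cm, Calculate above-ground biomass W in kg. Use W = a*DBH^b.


Formula: W = a * DBH^b  (allometric power law)
DBH^b = 64.6^2.38 = 20340.1145
W = 0.126 * 20340.1145 = 2562.9 kg

2562.9


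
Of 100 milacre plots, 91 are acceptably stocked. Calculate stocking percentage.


Formula: Stocking % = stocked plots / total plots * 100
Stocking = 91 / 100 * 100
Stocking = 0.91 * 100 = 91.0%

91.0


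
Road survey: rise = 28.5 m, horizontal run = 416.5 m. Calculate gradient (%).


Formula: Gradient = rise / run * 100
Gradient = 28.5 / 416.5 * 100 = 6.8%

6.8


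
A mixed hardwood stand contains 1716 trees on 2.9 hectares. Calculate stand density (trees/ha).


Formula: Stand Density = N_trees / Area_ha
Density = 1716 trees / 2.9 ha
Density = 592 trees/ha

592


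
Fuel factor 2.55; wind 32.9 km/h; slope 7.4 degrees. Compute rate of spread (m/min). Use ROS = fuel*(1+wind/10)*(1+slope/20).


Formula: ROS = fuel * (1 + wind/10) * (1 + slope/20)
Wind factor = 1 + 32.9/10 = 4.29
Slope factor = 1 + 7.4/20 = 1.37
ROS = 2.55 * 4.29 * 1.37 = 14.99 m/min

14.99


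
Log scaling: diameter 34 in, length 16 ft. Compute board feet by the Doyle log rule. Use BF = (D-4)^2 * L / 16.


Doyle: BF = (D - 4)^2 * L / 16
Adjusted diameter = 34 - 4 = 30 in
(D-4)^2 = 30^2 = 900
BF = 900 * 16 / 16 = 900 BF

900


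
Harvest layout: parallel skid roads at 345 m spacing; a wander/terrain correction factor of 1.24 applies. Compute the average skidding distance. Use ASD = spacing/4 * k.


Formula: ASD = (spacing / 4) * correction
Uncorrected distance = spacing / 4 = 345 / 4 = 86.25 m
ASD = 86.25 * 1.24 = 107 m

107


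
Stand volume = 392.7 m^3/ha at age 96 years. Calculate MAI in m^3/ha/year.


Formula: MAI = Total Volume / Stand Age
MAI = 392.7 m^3/ha / 96 years
MAI = 4.09 m^3/ha/year

4.09


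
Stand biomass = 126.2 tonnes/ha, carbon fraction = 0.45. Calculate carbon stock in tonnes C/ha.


Formula: Carbon Stock = Biomass * Carbon Fraction
C = 126.2 t/ha * 0.45
C = 56.8 t C/ha

56.8


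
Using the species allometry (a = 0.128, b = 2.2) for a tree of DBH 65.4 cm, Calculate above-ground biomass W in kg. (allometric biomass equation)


Formula: W = a * DBH^b  (allometric power law)
DBH^b = 65.4^2.2 = 9868.9522
W = 0.128 * 9868.9522 = 1263.2 kg

1263.2


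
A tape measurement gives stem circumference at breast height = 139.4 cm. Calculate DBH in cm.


Formula: DBH = C / pi
DBH = 139.4 / pi
pi = 3.14159...
DBH = 44.4 cm

44.4


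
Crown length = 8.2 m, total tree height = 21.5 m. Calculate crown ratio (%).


Formula: Crown Ratio = (Crown Length / Total Height) * 100
CR = (8.2 m / 21.5 m) * 100
CR = 0.3814 * 100 = 38.1%

38.1


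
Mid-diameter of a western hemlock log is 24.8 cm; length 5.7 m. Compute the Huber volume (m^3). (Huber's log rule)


Huber: V = Am * L,  Am = pi*(Dm/200)^2
Am = pi*(24.8/200)^2 = 0.048305 m^2
V = 0.048305*5.7 = 0.2753 m^3

0.2753


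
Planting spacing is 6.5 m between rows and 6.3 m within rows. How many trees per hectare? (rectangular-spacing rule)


Formula: TPH = 10000 m^2/ha / (spacing_x * spacing_y)
Area per tree = 6.5 m * 6.3 m = 40.95 m^2
TPH = 10000 / 40.95 = 244 trees/ha

244


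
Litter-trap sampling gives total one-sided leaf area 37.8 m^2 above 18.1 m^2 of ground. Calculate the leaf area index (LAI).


Formula: LAI = total leaf area / ground area  (dimensionless)
LAI = 37.8 m^2 / 18.1 m^2
LAI = 2.09

2.09


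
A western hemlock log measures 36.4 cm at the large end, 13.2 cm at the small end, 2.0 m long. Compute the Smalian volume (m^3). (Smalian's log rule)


Smalian: V = (A1 + A2)/2 * L,  A = pi*(D/200)^2
A1 = pi*(36.4/200)^2 = 0.104062 m^2
A2 = pi*(13.2/200)^2 = 0.013685 m^2
V = (0.104062+0.013685)/2*2.0 = 0.1177 m^3

0.1177


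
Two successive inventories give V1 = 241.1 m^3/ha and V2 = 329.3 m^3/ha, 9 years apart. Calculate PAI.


Formula: PAI = (V_T2 - V_T1) / (T2 - T1)
Volume increment = 329.3 - 241.1 = 88.2 m^3/ha
PAI = 88.2 / 9 = 9.8 m^3/ha/year

9.8


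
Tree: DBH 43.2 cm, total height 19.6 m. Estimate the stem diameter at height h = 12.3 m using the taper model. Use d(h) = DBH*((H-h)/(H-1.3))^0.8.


Taper: d(h) = DBH * ((H - h) / (H - 1.3))^0.8
Numerator = H - h = 19.6 - 12.3 = 7.3 m
Denominator = H - 1.3 = 19.6 - 1.3 = 18.3 m
Ratio = 7.3 / 18.3 = 0.39891
d = 43.2 * 0.39891^0.8 = 20.7 cm

20.7


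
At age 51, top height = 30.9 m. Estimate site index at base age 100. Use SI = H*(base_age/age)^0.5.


Formula: SI = H_dom * (base_age / age)^0.5
Age ratio = 100 / 51 = 1.96078
sqrt(age_ratio) = 1.40028
SI = 30.9 * 1.40028 = 43.3 m

43.3


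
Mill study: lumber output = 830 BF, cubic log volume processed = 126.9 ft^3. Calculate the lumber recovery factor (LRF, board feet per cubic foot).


Formula: LRF = Lumber Output (BF) / Log Input (ft^3)
LRF = 830 BF / 126.9 ft^3
LRF = 6.54 BF/ft^3

6.54


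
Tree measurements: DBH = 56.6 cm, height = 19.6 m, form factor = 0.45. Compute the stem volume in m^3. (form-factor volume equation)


Formula: V = pi * (DBH/200)^2 * H * ff
Radius = DBH/200 = 56.6/200 = 0.283 m
Radius^2 = 0.283^2 = 0.080089 m^2
V = pi * 0.080089 * 19.6 * 0.45
V = 2.219 m^3

2.219


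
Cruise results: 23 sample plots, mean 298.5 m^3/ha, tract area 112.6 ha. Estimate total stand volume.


Formula: Total Volume = Mean Volume per ha * Total Area
Total Volume = 298.5 m^3/ha * 112.6 ha
Total Volume = 33611 m^3

33611


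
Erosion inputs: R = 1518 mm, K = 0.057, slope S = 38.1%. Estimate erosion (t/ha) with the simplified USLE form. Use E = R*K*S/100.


Formula: E = R * K * S / 100  (simplified USLE)
R * K = 1518 * 0.057 = 86.526
E = 86.526 * 38.1 / 100 = 32.97 t/ha

32.97


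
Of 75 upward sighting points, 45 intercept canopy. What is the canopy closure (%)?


Formula: Canopy closure = covered points / total points * 100
Closure = 45 / 75 * 100
Closure = 0.6 * 100 = 60.0%

60.0


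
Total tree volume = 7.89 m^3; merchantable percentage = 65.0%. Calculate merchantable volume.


Formula: MV = V_total * (merchantable_pct / 100)
Merchantable fraction = 65.0% / 100 = 0.65
MV = 7.89 m^3 * 0.65 = 5.129 m^3

5.129


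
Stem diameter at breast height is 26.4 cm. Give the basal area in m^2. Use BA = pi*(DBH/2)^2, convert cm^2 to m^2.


Formula: BA = pi * (DBH/2)^2 / 10000  (cm^2 to m^2)
Radius = DBH/2 = 26.4/2 = 13.2 cm
BA = pi * 13.2^2 / 10000
   = 547.3911 cm^2 / 10000
   = 0.0547 m^2

0.0547


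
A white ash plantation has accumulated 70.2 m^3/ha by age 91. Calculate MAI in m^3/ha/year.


Formula: MAI = Total Volume / Stand Age
MAI = 70.2 m^3/ha / 91 years
MAI = 0.77 m^3/ha/year

0.77


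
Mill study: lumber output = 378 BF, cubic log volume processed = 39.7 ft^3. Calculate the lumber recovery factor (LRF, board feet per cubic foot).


Formula: LRF = Lumber Output (BF) / Log Input (ft^3)
LRF = 378 BF / 39.7 ft^3
LRF = 9.52 BF/ft^3

9.52


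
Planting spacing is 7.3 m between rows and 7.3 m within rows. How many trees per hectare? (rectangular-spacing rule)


Formula: TPH = 10000 m^2/ha / (spacing_x * spacing_y)
Area per tree = 7.3 m * 7.3 m = 53.29 m^2
TPH = 10000 / 53.29 = 188 trees/ha

188


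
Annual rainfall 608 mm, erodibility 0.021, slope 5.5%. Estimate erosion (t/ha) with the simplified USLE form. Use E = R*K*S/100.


Formula: E = R * K * S / 100  (simplified USLE)
R * K = 608 * 0.021 = 12.768
E = 12.768 * 5.5 / 100 = 0.7 t/ha

0.7


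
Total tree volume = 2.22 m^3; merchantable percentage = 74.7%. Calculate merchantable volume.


Formula: MV = V_total * (merchantable_pct / 100)
Merchantable fraction = 74.7% / 100 = 0.747
MV = 2.22 m^3 * 0.747 = 1.658 m^3

1.658


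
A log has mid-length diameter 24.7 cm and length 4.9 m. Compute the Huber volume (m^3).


Huber: V = Am * L,  Am = pi*(Dm/200)^2
Am = pi*(24.7/200)^2 = 0.047916 m^2
V = 0.047916*4.9 = 0.2348 m^3

0.2348


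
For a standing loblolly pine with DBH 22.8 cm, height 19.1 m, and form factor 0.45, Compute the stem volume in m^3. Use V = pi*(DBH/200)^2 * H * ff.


Formula: V = pi * (DBH/200)^2 * H * ff
Radius = DBH/200 = 22.8/200 = 0.114 m
Radius^2 = 0.114^2 = 0.012996 m^2
V = pi * 0.012996 * 19.1 * 0.45
V = 0.351 m^3

0.351


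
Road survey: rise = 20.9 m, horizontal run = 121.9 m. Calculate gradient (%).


Formula: Gradient = rise / run * 100
Gradient = 20.9 / 121.9 * 100 = 17.1%

17.1


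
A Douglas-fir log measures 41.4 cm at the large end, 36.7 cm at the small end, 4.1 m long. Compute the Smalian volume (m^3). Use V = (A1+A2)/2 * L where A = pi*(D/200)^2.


Smalian: V = (A1 + A2)/2 * L,  A = pi*(D/200)^2
A1 = pi*(41.4/200)^2 = 0.134614 m^2
A2 = pi*(36.7/200)^2 = 0.105784 m^2
V = (0.134614+0.105784)/2*4.1 = 0.4928 m^3

0.4928


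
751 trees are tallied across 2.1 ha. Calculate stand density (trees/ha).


Formula: Stand Density = N_trees / Area_ha
Density = 751 trees / 2.1 ha
Density = 358 trees/ha

358


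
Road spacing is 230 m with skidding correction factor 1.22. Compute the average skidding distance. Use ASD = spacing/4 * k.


Formula: ASD = (spacing / 4) * correction
Uncorrected distance = spacing / 4 = 230 / 4 = 57.5 m
ASD = 57.5 * 1.22 = 70 m

70


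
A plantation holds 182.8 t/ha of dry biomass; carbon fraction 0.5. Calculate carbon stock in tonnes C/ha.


Formula: Carbon Stock = Biomass * Carbon Fraction
C = 182.8 t/ha * 0.5
C = 91.4 t C/ha

91.4


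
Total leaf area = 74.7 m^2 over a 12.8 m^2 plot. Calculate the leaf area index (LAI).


Formula: LAI = total leaf area / ground area  (dimensionless)
LAI = 74.7 m^2 / 12.8 m^2
LAI = 5.84

5.84


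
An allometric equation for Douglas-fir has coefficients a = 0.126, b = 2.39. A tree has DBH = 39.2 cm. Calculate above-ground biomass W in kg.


Formula: W = a * DBH^b  (allometric power law)
DBH^b = 39.2^2.39 = 6426.192
W = 0.126 * 6426.192 = 809.7 kg

809.7


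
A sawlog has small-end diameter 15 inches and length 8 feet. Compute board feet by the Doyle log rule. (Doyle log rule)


Doyle: BF = (D - 4)^2 * L / 16
Adjusted diameter = 15 - 4 = 11 in
(D-4)^2 = 11^2 = 121
BF = 121 * 8 / 16 = 61 BF

61


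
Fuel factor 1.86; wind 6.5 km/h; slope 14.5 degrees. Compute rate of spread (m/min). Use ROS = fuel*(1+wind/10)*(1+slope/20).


Formula: ROS = fuel * (1 + wind/10) * (1 + slope/20)
Wind factor = 1 + 6.5/10 = 1.65
Slope factor = 1 + 14.5/20 = 1.725
ROS = 1.86 * 1.65 * 1.725 = 5.29 m/min

5.29


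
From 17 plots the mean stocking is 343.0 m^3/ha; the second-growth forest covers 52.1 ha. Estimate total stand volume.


Formula: Total Volume = Mean Volume per ha * Total Area
Total Volume = 343.0 m^3/ha * 52.1 ha
Total Volume = 17870 m^3

17870


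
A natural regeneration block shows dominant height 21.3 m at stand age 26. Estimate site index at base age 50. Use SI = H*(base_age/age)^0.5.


Formula: SI = H_dom * (base_age / age)^0.5
Age ratio = 50 / 26 = 1.92308
sqrt(age_ratio) = 1.38675
SI = 21.3 * 1.38675 = 29.5 m

29.5


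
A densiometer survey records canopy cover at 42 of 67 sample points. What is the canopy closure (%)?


Formula: Canopy closure = covered points / total points * 100
Closure = 42 / 67 * 100
Closure = 0.6269 * 100 = 62.7%

62.7


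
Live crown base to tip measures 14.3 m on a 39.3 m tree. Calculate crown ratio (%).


Formula: Crown Ratio = (Crown Length / Total Height) * 100
CR = (14.3 m / 39.3 m) * 100
CR = 0.3639 * 100 = 36.4%

36.4


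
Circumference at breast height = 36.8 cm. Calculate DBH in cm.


Formula: DBH = C / pi
DBH = 36.8 / pi
pi = 3.14159...
DBH = 11.7 cm

11.7


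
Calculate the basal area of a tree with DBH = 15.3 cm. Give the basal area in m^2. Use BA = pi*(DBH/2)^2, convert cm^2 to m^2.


Formula: BA = pi * (DBH/2)^2 / 10000  (cm^2 to m^2)
Radius = DBH/2 = 15.3/2 = 7.65 cm
BA = pi * 7.65^2 / 10000
   = 183.8539 cm^2 / 10000
   = 0.0184 m^2

0.0184


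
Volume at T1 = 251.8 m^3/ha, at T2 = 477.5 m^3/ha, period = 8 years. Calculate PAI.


Formula: PAI = (V_T2 - V_T1) / (T2 - T1)
Volume increment = 477.5 - 251.8 = 225.7 m^3/ha
PAI = 225.7 / 8 = 28.21 m^3/ha/year

28.21


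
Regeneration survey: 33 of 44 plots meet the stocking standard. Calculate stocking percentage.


Formula: Stocking % = stocked plots / total plots * 100
Stocking = 33 / 44 * 100
Stocking = 0.75 * 100 = 75.0%

75.0


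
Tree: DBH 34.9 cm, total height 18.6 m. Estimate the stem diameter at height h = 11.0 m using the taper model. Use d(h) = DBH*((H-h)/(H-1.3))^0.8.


Taper: d(h) = DBH * ((H - h) / (H - 1.3))^0.8
Numerator = H - h = 18.6 - 11.0 = 7.6 m
Denominator = H - 1.3 = 18.6 - 1.3 = 17.3 m
Ratio = 7.6 / 17.3 = 0.43931
d = 34.9 * 0.43931^0.8 = 18.1 cm

18.1


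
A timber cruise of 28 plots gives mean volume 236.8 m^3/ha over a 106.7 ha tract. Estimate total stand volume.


Formula: Total Volume = Mean Volume per ha * Total Area
Total Volume = 236.8 m^3/ha * 106.7 ha
Total Volume = 25267 m^3

25267


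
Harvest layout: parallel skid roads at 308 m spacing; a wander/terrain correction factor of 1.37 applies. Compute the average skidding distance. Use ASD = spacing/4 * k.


Formula: ASD = (spacing / 4) * correction
Uncorrected distance = spacing / 4 = 308 / 4 = 77 m
ASD = 77 * 1.37 = 105 m

105


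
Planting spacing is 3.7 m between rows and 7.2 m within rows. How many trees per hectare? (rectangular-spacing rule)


Formula: TPH = 10000 m^2/ha / (spacing_x * spacing_y)
Area per tree = 3.7 m * 7.2 m = 26.64 m^2
TPH = 10000 / 26.64 = 375 trees/ha

375


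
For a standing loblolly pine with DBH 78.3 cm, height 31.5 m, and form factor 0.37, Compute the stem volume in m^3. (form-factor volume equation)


Formula: V = pi * (DBH/200)^2 * H * ff
Radius = DBH/200 = 78.3/200 = 0.3915 m
Radius^2 = 0.3915^2 = 0.15327225 m^2
V = pi * 0.15327225 * 31.5 * 0.37
V = 5.612 m^3

5.612


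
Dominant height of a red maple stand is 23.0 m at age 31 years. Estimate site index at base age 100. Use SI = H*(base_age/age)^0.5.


Formula: SI = H_dom * (base_age / age)^0.5
Age ratio = 100 / 31 = 3.22581
sqrt(age_ratio) = 1.79605
SI = 23.0 * 1.79605 = 41.3 m

41.3


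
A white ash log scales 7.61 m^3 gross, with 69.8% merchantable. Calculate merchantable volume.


Formula: MV = V_total * (merchantable_pct / 100)
Merchantable fraction = 69.8% / 100 = 0.698
MV = 7.61 m^3 * 0.698 = 5.312 m^3

5.312


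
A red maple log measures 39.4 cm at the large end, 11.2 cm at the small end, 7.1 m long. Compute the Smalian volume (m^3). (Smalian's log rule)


Smalian: V = (A1 + A2)/2 * L,  A = pi*(D/200)^2
A1 = pi*(39.4/200)^2 = 0.121922 m^2
A2 = pi*(11.2/200)^2 = 0.009852 m^2
V = (0.121922+0.009852)/2*7.1 = 0.4678 m^3

0.4678


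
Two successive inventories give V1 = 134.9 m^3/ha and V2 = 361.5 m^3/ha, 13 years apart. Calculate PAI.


Formula: PAI = (V_T2 - V_T1) / (T2 - T1)
Volume increment = 361.5 - 134.9 = 226.6 m^3/ha
PAI = 226.6 / 13 = 17.43 m^3/ha/year

17.43


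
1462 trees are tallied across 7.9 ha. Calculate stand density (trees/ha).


Formula: Stand Density = N_trees / Area_ha
Density = 1462 trees / 7.9 ha
Density = 185 trees/ha

185


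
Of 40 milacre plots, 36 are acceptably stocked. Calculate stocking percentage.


Formula: Stocking % = stocked plots / total plots * 100
Stocking = 36 / 40 * 100
Stocking = 0.9 * 100 = 90.0%

90.0


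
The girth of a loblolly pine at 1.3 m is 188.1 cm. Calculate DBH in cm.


Formula: DBH = C / pi
DBH = 188.1 / pi
pi = 3.14159...
DBH = 59.9 cm

59.9


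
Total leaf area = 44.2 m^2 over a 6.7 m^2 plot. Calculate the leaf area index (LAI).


Formula: LAI = total leaf area / ground area  (dimensionless)
LAI = 44.2 m^2 / 6.7 m^2
LAI = 6.6

6.6


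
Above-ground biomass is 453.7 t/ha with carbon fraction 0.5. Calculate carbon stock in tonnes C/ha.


Formula: Carbon Stock = Biomass * Carbon Fraction
C = 453.7 t/ha * 0.5
C = 226.9 t C/ha

226.9


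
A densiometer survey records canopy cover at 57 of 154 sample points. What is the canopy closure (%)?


Formula: Canopy closure = covered points / total points * 100
Closure = 57 / 154 * 100
Closure = 0.3701 * 100 = 37.0%

37.0


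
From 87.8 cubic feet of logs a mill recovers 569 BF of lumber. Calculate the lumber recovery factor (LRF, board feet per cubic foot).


Formula: LRF = Lumber Output (BF) / Log Input (ft^3)
LRF = 569 BF / 87.8 ft^3
LRF = 6.48 BF/ft^3

6.48


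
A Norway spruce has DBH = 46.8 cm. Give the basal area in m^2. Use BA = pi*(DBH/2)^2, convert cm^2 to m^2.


Formula: BA = pi * (DBH/2)^2 / 10000  (cm^2 to m^2)
Radius = DBH/2 = 46.8/2 = 23.4 cm
BA = pi * 23.4^2 / 10000
   = 1720.2105 cm^2 / 10000
   = 0.172 m^2

0.172


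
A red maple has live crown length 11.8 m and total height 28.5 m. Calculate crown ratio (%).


Formula: Crown Ratio = (Crown Length / Total Height) * 100
CR = (11.8 m / 28.5 m) * 100
CR = 0.414 * 100 = 41.4%

41.4


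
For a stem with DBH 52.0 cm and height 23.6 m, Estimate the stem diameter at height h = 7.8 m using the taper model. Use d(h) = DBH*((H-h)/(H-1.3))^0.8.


Taper: d(h) = DBH * ((H - h) / (H - 1.3))^0.8
Numerator = H - h = 23.6 - 7.8 = 15.8 m
Denominator = H - 1.3 = 23.6 - 1.3 = 22.3 m
Ratio = 15.8 / 22.3 = 0.70852
d = 52.0 * 0.70852^0.8 = 39.5 cm

39.5


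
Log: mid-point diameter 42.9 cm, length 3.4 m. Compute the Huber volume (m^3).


Huber: V = Am * L,  Am = pi*(Dm/200)^2
Am = pi*(42.9/200)^2 = 0.144545 m^2
V = 0.144545*3.4 = 0.4915 m^3

0.4915


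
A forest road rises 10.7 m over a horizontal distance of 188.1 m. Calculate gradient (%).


Formula: Gradient = rise / run * 100
Gradient = 10.7 / 188.1 * 100 = 5.7%

5.7


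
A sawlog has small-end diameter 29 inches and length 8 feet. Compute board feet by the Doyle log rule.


Doyle: BF = (D - 4)^2 * L / 16
Adjusted diameter = 29 - 4 = 25 in
(D-4)^2 = 25^2 = 625
BF = 625 * 8 / 16 = 313 BF

313


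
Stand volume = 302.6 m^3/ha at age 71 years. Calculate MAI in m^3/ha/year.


Formula: MAI = Total Volume / Stand Age
MAI = 302.6 m^3/ha / 71 years
MAI = 4.26 m^3/ha/year

4.26


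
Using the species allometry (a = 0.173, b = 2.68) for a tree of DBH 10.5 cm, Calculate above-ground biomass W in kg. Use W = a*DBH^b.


Formula: W = a * DBH^b  (allometric power law)
DBH^b = 10.5^2.68 = 545.4907
W = 0.173 * 545.4907 = 94.4 kg

94.4


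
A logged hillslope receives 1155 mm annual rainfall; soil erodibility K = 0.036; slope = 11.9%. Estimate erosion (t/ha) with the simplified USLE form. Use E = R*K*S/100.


Formula: E = R * K * S / 100  (simplified USLE)
R * K = 1155 * 0.036 = 41.58
E = 41.58 * 11.9 / 100 = 4.95 t/ha

4.95


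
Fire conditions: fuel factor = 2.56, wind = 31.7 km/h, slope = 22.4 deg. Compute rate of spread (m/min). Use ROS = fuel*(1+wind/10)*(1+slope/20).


Formula: ROS = fuel * (1 + wind/10) * (1 + slope/20)
Wind factor = 1 + 31.7/10 = 4.17
Slope factor = 1 + 22.4/20 = 2.12
ROS = 2.56 * 4.17 * 2.12 = 22.63 m/min

22.63


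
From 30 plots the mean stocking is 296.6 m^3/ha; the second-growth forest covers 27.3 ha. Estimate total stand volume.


Formula: Total Volume = Mean Volume per ha * Total Area
Total Volume = 296.6 m^3/ha * 27.3 ha
Total Volume = 8097 m^3

8097


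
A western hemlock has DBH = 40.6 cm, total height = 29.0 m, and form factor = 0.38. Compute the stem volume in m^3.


Formula: V = pi * (DBH/200)^2 * H * ff
Radius = DBH/200 = 40.6/200 = 0.203 m
Radius^2 = 0.203^2 = 0.041209 m^2
V = pi * 0.041209 * 29.0 * 0.38
V = 1.427 m^3

1.427


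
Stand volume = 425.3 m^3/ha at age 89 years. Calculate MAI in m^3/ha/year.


Formula: MAI = Total Volume / Stand Age
MAI = 425.3 m^3/ha / 89 years
MAI = 4.78 m^3/ha/year

4.78


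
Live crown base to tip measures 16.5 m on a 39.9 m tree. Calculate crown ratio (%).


Formula: Crown Ratio = (Crown Length / Total Height) * 100
CR = (16.5 m / 39.9 m) * 100
CR = 0.4135 * 100 = 41.4%

41.4


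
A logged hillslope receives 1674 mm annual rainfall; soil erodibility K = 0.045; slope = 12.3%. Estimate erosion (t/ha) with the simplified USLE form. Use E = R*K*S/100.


Formula: E = R * K * S / 100  (simplified USLE)
R * K = 1674 * 0.045 = 75.33
E = 75.33 * 12.3 / 100 = 9.27 t/ha

9.27


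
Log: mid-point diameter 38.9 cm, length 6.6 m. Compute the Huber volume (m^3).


Huber: V = Am * L,  Am = pi*(Dm/200)^2
Am = pi*(38.9/200)^2 = 0.118847 m^2
V = 0.118847*6.6 = 0.7844 m^3

0.7844


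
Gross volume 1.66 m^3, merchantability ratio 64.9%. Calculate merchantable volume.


Formula: MV = V_total * (merchantable_pct / 100)
Merchantable fraction = 64.9% / 100 = 0.649
MV = 1.66 m^3 * 0.649 = 1.077 m^3

1.077


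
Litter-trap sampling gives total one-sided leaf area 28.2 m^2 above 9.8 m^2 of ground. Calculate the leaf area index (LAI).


Formula: LAI = total leaf area / ground area  (dimensionless)
LAI = 28.2 m^2 / 9.8 m^2
LAI = 2.88

2.88


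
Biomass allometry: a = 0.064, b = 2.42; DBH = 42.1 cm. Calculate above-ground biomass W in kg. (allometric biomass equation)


Formula: W = a * DBH^b  (allometric power law)
DBH^b = 42.1^2.42 = 8526.3405
W = 0.064 * 8526.3405 = 545.7 kg

545.7


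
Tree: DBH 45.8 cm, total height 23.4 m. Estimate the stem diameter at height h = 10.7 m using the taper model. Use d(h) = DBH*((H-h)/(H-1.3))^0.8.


Taper: d(h) = DBH * ((H - h) / (H - 1.3))^0.8
Numerator = H - h = 23.4 - 10.7 = 12.7 m
Denominator = H - 1.3 = 23.4 - 1.3 = 22.1 m
Ratio = 12.7 / 22.1 = 0.57466
d = 45.8 * 0.57466^0.8 = 29.4 cm

29.4


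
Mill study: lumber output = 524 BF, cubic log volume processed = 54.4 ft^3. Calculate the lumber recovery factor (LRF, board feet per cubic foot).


Formula: LRF = Lumber Output (BF) / Log Input (ft^3)
LRF = 524 BF / 54.4 ft^3
LRF = 9.63 BF/ft^3

9.63


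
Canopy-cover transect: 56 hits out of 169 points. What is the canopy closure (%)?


Formula: Canopy closure = covered points / total points * 100
Closure = 56 / 169 * 100
Closure = 0.3314 * 100 = 33.1%

33.1


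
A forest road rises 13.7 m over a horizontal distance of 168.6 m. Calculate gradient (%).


Formula: Gradient = rise / run * 100
Gradient = 13.7 / 168.6 * 100 = 8.1%

8.1


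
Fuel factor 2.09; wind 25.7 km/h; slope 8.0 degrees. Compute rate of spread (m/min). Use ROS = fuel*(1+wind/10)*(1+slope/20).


Formula: ROS = fuel * (1 + wind/10) * (1 + slope/20)
Wind factor = 1 + 25.7/10 = 3.57
Slope factor = 1 + 8.0/20 = 1.4
ROS = 2.09 * 3.57 * 1.4 = 10.45 m/min

10.45


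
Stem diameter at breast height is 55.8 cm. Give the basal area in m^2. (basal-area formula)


Formula: BA = pi * (DBH/2)^2 / 10000  (cm^2 to m^2)
Radius = DBH/2 = 55.8/2 = 27.9 cm
BA = pi * 27.9^2 / 10000
   = 2445.4471 cm^2 / 10000
   = 0.2445 m^2

0.2445


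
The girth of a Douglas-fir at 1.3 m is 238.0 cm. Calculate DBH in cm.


Formula: DBH = C / pi
DBH = 238.0 / pi
pi = 3.14159...
DBH = 75.8 cm

75.8


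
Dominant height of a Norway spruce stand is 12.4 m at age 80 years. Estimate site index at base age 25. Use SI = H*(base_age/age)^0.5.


Formula: SI = H_dom * (base_age / age)^0.5
Age ratio = 25 / 80 = 0.3125
sqrt(age_ratio) = 0.55902
SI = 12.4 * 0.55902 = 6.9 m

6.9


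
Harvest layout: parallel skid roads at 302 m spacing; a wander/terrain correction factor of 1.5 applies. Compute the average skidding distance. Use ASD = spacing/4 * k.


Formula: ASD = (spacing / 4) * correction
Uncorrected distance = spacing / 4 = 302 / 4 = 75.5 m
ASD = 75.5 * 1.5 = 113 m

113


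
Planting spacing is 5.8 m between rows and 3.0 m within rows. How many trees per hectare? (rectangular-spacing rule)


Formula: TPH = 10000 m^2/ha / (spacing_x * spacing_y)
Area per tree = 5.8 m * 3.0 m = 17.4 m^2
TPH = 10000 / 17.4 = 575 trees/ha

575


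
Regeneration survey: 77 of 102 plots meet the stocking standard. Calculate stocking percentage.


Formula: Stocking % = stocked plots / total plots * 100
Stocking = 77 / 102 * 100
Stocking = 0.7549 * 100 = 75.5%

75.5


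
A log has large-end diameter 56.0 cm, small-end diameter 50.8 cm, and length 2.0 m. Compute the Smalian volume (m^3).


Smalian: V = (A1 + A2)/2 * L,  A = pi*(D/200)^2
A1 = pi*(56.0/200)^2 = 0.246301 m^2
A2 = pi*(50.8/200)^2 = 0.202683 m^2
V = (0.246301+0.202683)/2*2.0 = 0.449 m^3

0.449
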